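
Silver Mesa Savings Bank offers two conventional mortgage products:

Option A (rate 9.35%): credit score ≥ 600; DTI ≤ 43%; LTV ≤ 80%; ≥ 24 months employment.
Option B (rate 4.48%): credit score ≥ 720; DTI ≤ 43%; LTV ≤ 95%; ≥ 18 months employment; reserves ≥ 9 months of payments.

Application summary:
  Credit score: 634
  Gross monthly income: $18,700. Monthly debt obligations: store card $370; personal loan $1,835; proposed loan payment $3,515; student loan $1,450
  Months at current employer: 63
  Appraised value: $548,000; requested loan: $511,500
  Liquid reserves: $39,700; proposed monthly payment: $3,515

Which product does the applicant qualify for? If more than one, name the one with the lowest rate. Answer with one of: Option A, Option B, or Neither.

Neither

Total debts = (370 + 1,835 + 3,515 + 1,450) = 7,170; DTI = 7,170/18,700 = 38.3%.
LTV = 511,500/548,000 = 93.3%.
Reserves = 39,700/3,515 = 11.3 months.
Option A: score 634 ≥ 600; DTI 38.3% ≤ 43%; LTV 93.3% > 80%; employment 63 ≥ 24 mo → does not qualify.
Option B: score 634 < 720; DTI 38.3% ≤ 43%; LTV 93.3% ≤ 95%; employment 63 ≥ 18 mo; reserves 11.3 ≥ 9 mo → does not qualify.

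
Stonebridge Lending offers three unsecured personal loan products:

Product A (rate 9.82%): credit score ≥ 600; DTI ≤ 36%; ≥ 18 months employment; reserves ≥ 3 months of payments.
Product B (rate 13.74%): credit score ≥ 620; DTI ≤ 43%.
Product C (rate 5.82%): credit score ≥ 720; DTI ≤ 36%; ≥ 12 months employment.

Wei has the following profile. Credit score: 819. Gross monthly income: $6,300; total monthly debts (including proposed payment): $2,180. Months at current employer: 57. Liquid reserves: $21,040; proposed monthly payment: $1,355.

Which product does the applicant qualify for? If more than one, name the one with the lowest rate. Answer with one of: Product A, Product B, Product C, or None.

Product C

DTI = 2,180/6,300 = 34.6%.
Reserves = 21,040/1,355 = 15.5 months.
Product A: score 819 ≥ 600; DTI 34.6% ≤ 36%; employment 57 ≥ 18 mo; reserves 15.5 ≥ 3 mo → qualifies.
Product B: score 819 ≥ 620; DTI 34.6% ≤ 43% → qualifies.
Product C: score 819 ≥ 720; DTI 34.6% ≤ 36%; employment 57 ≥ 12 mo → qualifies.
Qualifying: Product A, Product B, Product C. Lowest rate is 5.82% → Product C.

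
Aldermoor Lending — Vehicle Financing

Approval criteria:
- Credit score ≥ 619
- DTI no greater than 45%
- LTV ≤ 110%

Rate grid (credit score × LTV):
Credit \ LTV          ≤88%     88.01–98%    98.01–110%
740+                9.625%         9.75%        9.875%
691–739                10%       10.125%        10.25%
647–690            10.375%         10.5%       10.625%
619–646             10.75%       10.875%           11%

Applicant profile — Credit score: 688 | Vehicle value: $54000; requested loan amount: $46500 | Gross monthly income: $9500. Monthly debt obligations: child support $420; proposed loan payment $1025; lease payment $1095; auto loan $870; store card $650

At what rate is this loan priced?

Credit score 688 ≥ 619; Total monthly debts = (420 + 1,025 + 1,095 + 870 + 650) = 4,060. DTI = 4,060/9,500 = 42.7% ≤ 45%
Loan-to-value = 46,500/54,000 = 86.1% — pass (110% max)
Row: 688 falls in 647–690. Column: 86.1% falls in ≤88%. Rate = 10.375%.

10.375%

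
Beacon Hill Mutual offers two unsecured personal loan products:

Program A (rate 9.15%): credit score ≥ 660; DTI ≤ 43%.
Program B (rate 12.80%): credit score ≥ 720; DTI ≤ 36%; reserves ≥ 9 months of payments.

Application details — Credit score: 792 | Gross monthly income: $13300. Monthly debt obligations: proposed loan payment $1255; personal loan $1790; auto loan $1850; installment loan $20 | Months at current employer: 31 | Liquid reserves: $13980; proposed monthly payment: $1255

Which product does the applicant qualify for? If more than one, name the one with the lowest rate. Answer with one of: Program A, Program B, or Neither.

Total debts = (1,255 + 1,790 + 1,850 + 20) = 4,915; DTI = 4,915/13,300 = 37%.
Reserves = 13,980/1,255 = 11.1 months.
Program A: score 792 ≥ 660; DTI 37% ≤ 43% → qualifies.
Program B: score 792 ≥ 720; DTI 37% > 36%; reserves 11.1 ≥ 9 mo → does not qualify.

Program A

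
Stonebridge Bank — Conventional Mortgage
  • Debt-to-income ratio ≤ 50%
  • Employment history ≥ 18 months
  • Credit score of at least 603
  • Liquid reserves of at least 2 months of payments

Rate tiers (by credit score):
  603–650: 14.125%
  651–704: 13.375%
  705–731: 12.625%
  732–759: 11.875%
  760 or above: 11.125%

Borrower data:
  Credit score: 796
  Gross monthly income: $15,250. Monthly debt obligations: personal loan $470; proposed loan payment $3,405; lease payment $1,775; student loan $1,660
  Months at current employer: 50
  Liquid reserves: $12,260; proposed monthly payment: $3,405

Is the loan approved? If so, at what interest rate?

Credit score 796 ≥ 603 (meets minimum)
Employment 50 ≥ 18 months
Total monthly debts = (470 + 3,405 + 1,775 + 1,660) = 7,310. DTI: 7,310 ÷ 15,250 = 47.9%, within the 50% cap
Liquid reserves cover 12,260/3,405 = 3.6 months — ≥ 2 required
All requirements met. Score 796 falls in the 760 or above tier → 11.125%.

Approved at 11.125%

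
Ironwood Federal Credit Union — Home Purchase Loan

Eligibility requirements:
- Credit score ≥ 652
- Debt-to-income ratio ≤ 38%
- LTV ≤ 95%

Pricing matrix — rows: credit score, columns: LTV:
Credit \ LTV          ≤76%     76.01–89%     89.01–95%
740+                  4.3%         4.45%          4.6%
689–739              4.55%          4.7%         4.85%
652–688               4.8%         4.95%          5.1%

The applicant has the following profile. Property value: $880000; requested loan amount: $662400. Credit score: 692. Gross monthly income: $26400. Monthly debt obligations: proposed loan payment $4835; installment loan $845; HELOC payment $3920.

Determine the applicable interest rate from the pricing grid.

Credit score 692 ≥ 652; Total monthly debts = (4,835 + 845 + 3,920) = 9,600. DTI = 9,600/26,400 = 36.4% ≤ 38%
Loan-to-value = 662,400/880,000 = 75.3% — pass (95% max)
Score 692 is in the 689–739 band; LTV 75.3% is in the ≤76% band → 4.55%.

4.55%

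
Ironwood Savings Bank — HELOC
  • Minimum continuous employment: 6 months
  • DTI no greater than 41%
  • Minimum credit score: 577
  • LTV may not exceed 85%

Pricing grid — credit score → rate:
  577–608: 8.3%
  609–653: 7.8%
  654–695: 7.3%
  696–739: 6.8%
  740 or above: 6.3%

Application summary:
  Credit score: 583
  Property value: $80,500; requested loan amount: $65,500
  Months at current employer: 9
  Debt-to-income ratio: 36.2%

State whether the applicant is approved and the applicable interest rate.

Approved at 8.3%

Credit score 583 ≥ 577 (meets minimum)
LTV: 65,500 ÷ 80,500 = 81.4%, within 85% cap
Employment 9 ≥ 6 months
DTI 36.2% is within the 41% limit
All requirements met. Score 583 falls in the 577–608 tier → 8.3%.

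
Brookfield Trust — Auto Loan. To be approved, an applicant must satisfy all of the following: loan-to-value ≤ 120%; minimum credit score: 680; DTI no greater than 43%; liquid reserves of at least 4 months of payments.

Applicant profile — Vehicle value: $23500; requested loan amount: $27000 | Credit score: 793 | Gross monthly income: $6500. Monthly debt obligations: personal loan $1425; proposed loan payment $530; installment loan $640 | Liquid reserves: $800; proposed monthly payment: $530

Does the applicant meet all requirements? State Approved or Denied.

Denied

Loan-to-value = 27,000/23,500 = 114.9% — pass (120% max)
Credit score 793 ≥ 680 (meets)
Total monthly debts = (1,425 + 530 + 640) = 2,595. DTI: 2,595 ÷ 6,500 = 39.9%, within the 43% cap
Reserves = 800/530 = 1.5 months < 4
Fails on reserves.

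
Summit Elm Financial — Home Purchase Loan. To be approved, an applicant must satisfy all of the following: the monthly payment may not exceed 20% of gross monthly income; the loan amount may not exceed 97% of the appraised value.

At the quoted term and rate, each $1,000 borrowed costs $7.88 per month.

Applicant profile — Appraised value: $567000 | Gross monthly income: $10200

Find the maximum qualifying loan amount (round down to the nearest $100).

$258,800

Payment cap: 20% × $10,200 = $2,040/month.
At $7.88 per $1,000, that supports 2,040/7.88 × 1,000 ≈ $258,883 → $258,800.
LTV cap: 97% × $567,000 = $549,990 → $549,900.
Binding constraint: payment-to-income.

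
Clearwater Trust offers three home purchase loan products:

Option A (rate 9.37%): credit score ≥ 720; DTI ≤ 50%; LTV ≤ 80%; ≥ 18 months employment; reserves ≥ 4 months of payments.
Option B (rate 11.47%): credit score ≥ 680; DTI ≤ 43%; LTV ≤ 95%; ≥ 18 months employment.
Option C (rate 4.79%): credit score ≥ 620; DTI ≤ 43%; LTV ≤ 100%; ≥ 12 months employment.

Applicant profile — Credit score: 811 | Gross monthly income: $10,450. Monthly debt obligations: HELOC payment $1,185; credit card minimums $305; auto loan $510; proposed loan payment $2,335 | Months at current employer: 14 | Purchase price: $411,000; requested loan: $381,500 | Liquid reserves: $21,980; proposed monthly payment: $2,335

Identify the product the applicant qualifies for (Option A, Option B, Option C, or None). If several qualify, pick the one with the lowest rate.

Option C

Total debts = (1,185 + 305 + 510 + 2,335) = 4,335; DTI = 4,335/10,450 = 41.5%.
LTV = 381,500/411,000 = 92.8%.
Reserves = 21,980/2,335 = 9.4 months.
Option A: score 811 ≥ 720; DTI 41.5% ≤ 50%; LTV 92.8% > 80%; employment 14 < 18 mo; reserves 9.4 ≥ 4 mo → does not qualify.
Option B: score 811 ≥ 680; DTI 41.5% ≤ 43%; LTV 92.8% ≤ 95%; employment 14 < 18 mo → does not qualify.
Option C: score 811 ≥ 620; DTI 41.5% ≤ 43%; LTV 92.8% ≤ 100%; employment 14 ≥ 12 mo → qualifies.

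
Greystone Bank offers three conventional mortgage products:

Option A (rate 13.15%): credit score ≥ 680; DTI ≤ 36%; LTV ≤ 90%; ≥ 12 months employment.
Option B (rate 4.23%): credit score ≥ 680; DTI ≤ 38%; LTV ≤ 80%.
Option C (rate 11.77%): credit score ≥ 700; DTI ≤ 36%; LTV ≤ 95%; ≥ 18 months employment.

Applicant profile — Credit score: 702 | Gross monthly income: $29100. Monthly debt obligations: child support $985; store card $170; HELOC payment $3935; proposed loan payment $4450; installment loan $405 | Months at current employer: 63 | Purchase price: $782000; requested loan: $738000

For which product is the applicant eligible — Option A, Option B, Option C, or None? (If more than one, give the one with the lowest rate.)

Total debts = (985 + 170 + 3,935 + 4,450 + 405) = 9,945; DTI = 9,945/29,100 = 34.2%.
LTV = 738,000/782,000 = 94.4%.
Option A: score 702 ≥ 680; DTI 34.2% ≤ 36%; LTV 94.4% > 90%; employment 63 ≥ 12 mo → does not qualify.
Option B: score 702 ≥ 680; DTI 34.2% ≤ 38%; LTV 94.4% > 80% → does not qualify.
Option C: score 702 ≥ 700; DTI 34.2% ≤ 36%; LTV 94.4% ≤ 95%; employment 63 ≥ 18 mo → qualifies.

Option C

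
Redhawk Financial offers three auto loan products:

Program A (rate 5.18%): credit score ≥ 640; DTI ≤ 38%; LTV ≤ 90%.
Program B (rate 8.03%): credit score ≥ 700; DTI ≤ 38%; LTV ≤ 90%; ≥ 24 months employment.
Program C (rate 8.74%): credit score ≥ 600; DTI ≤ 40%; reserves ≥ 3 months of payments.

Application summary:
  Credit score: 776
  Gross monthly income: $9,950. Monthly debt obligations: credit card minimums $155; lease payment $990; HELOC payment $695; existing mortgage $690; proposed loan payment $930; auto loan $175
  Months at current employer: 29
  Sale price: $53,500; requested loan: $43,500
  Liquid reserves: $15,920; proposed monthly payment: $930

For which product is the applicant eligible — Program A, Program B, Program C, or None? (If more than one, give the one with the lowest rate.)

Program A

Total debts = (155 + 990 + 695 + 690 + 930 + 175) = 3,635; DTI = 3,635/9,950 = 36.5%.
LTV = 43,500/53,500 = 81.3%.
Reserves = 15,920/930 = 17.1 months.
Program A: score 776 ≥ 640; DTI 36.5% ≤ 38%; LTV 81.3% ≤ 90% → qualifies.
Program B: score 776 ≥ 700; DTI 36.5% ≤ 38%; LTV 81.3% ≤ 90%; employment 29 ≥ 24 mo → qualifies.
Program C: score 776 ≥ 600; DTI 36.5% ≤ 40%; reserves 17.1 ≥ 3 mo → qualifies.
Qualifying: Program A, Program B, Program C. Lowest rate is 5.18% → Program A.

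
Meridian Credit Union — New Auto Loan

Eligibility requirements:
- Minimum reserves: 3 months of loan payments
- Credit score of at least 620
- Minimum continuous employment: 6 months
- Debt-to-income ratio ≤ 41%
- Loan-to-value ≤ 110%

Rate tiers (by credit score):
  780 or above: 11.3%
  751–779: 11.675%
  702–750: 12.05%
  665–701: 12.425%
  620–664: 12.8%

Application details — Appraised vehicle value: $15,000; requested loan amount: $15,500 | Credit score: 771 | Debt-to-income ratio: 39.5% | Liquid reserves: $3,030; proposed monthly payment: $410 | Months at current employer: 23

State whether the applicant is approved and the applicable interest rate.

Approved at 11.675%

Credit score 771 ≥ 620 (meets minimum)
LTV = 15,500/15,000 = 103.3% ≤ 110%
Employment 23 ≥ 6 months
Debt-to-income 39.5% vs 41% cap — pass
Liquid reserves cover 3,030/410 = 7.4 months — ≥ 3 required
All requirements met. Score 771 falls in the 751–779 tier → 11.675%.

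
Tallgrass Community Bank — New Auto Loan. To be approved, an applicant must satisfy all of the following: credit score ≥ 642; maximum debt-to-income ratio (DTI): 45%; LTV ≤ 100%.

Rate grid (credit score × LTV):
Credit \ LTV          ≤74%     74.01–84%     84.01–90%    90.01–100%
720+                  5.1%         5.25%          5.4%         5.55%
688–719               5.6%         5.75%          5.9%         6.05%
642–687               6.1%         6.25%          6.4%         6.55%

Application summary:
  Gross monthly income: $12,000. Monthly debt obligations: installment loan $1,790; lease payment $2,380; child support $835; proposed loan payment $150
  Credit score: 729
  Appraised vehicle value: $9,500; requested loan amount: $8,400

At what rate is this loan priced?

5.4%

Credit score 729 ≥ 642; Total monthly debts = (1,790 + 2,380 + 835 + 150) = 5,155. Debt-to-income = 5,155/12,000 = 43% — meets 45% limit
LTV = 8,400/9,500 = 88.4% ≤ 100%
Row: 729 falls in 720+. Column: 88.4% falls in 84.01–90%. Rate = 5.4%.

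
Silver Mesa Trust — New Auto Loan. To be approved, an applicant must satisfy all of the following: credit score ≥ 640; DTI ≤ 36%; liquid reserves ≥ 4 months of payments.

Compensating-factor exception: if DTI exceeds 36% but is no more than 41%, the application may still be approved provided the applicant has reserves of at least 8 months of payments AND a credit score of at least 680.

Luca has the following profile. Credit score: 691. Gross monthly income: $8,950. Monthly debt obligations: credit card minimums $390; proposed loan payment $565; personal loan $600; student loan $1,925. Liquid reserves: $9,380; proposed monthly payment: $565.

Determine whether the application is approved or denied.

Credit score 691 ≥ 640 (meets base)
Total debts = (390 + 565 + 600 + 1,925) = 3,480. DTI = 3,480/8,950 = 38.9% > 36% — standard DTI limit exceeded.
Liquid reserves cover 9,380/565 = 16.6 months — ≥ 4 required
38.9% falls in the override range (36%–41%), so the compensating-factor test applies.
Reserves 16.6 ≥ 8 months; credit score 691 ≥ 680.
Both compensating conditions met → exception applies.

Approved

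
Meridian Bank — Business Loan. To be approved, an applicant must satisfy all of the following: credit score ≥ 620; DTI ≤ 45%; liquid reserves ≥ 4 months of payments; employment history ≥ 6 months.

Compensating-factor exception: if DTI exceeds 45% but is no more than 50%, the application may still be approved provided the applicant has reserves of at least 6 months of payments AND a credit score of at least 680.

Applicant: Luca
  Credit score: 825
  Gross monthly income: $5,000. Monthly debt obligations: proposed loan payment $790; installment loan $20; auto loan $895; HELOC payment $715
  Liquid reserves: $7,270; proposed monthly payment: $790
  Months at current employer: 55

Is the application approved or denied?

Credit score 825 ≥ 620 (meets base)
Total debts = (790 + 20 + 895 + 715) = 2,420. DTI = 2,420/5,000 = 48.4% > 45% — standard DTI limit exceeded.
Reserves = 7,270/790 = 9.2 months ≥ 4
Employment 55 ≥ 6 months
DTI 48.4% is within the 45%–50% exception band; checking compensating factors.
Override check — reserves: 9.2 mo (ok); score: 825 (ok).
Both compensating conditions met → exception applies.

Approved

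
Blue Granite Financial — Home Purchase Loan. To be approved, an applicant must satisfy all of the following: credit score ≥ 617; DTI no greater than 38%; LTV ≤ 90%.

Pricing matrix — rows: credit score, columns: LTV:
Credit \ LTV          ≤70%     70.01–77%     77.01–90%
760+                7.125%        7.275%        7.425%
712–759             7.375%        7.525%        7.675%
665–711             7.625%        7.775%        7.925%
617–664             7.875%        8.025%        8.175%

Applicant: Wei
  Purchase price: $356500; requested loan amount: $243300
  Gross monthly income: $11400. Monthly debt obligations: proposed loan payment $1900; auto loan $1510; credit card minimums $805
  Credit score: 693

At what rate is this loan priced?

7.625%

Credit score 693 ≥ 617; Total monthly debts = (1,900 + 1,510 + 805) = 4,215. DTI = 4,215/11,400 = 37% ≤ 38%
Loan-to-value = 243,300/356,500 = 68.2% — pass (90% max)
Credit 693 → row 665–711; LTV 68.2% → column ≤70%. Grid cell → 7.625%.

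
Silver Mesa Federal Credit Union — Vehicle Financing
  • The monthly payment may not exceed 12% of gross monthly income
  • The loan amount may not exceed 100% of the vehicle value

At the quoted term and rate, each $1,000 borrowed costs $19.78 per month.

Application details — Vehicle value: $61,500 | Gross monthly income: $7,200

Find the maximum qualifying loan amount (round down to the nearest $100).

Payment cap: 12% × $7,200 = $864/month.
At $19.78 per $1,000, that supports 864/19.78 × 1,000 ≈ $43,680 → $43,600.
LTV cap: 100% × $61,500 = $61,500 → $61,500.
Binding constraint: payment-to-income.

$43,600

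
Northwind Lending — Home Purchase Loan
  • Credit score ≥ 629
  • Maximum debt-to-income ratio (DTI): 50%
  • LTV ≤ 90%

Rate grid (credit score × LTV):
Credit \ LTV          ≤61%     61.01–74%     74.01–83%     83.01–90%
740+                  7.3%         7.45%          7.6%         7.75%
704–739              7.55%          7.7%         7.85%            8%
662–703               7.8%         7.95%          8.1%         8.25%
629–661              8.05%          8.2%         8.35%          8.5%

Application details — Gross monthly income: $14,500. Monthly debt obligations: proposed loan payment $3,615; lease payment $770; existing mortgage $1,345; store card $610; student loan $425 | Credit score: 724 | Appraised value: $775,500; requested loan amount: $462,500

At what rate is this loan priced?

Credit score 724 ≥ 629; Total monthly debts = (3,615 + 770 + 1,345 + 610 + 425) = 6,765. DTI = 6,765/14,500 = 46.7% ≤ 50%
Loan-to-value = 462,500/775,500 = 59.6% — pass (90% max)
Row: 724 falls in 704–739. Column: 59.6% falls in ≤61%. Rate = 7.55%.

7.55%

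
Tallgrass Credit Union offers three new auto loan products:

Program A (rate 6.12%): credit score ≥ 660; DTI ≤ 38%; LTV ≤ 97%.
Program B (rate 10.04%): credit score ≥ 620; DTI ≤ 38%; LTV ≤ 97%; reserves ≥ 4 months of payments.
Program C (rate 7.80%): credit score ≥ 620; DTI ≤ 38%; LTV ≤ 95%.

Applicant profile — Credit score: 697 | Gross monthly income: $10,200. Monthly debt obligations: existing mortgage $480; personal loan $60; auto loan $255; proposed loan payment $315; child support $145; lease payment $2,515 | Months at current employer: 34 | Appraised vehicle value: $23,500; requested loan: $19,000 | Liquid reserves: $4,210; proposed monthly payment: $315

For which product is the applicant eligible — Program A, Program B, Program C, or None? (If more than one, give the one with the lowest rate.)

Total debts = (480 + 60 + 255 + 315 + 145 + 2,515) = 3,770; DTI = 3,770/10,200 = 37%.
LTV = 19,000/23,500 = 80.9%.
Reserves = 4,210/315 = 13.4 months.
Program A: score 697 ≥ 660; DTI 37% ≤ 38%; LTV 80.9% ≤ 97% → qualifies.
Program B: score 697 ≥ 620; DTI 37% ≤ 38%; LTV 80.9% ≤ 97%; reserves 13.4 ≥ 4 mo → qualifies.
Program C: score 697 ≥ 620; DTI 37% ≤ 38%; LTV 80.9% ≤ 95% → qualifies.
Qualifying: Program A, Program B, Program C. Lowest rate is 6.12% → Program A.

Program A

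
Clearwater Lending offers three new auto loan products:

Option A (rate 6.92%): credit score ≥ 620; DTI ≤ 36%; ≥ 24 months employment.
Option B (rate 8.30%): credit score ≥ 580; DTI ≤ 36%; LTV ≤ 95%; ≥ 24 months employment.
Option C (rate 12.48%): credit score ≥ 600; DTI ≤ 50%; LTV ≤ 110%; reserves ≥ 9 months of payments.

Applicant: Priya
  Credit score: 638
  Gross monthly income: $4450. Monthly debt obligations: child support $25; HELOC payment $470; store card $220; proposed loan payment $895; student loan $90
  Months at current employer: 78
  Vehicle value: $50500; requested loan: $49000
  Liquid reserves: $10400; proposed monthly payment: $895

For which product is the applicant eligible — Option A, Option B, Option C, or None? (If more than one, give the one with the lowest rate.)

Option C

Total debts = (25 + 470 + 220 + 895 + 90) = 1,700; DTI = 1,700/4,450 = 38.2%.
LTV = 49,000/50,500 = 97%.
Reserves = 10,400/895 = 11.6 months.
Option A: score 638 ≥ 620; DTI 38.2% > 36%; employment 78 ≥ 24 mo → does not qualify.
Option B: score 638 ≥ 580; DTI 38.2% > 36%; LTV 97% > 95%; employment 78 ≥ 24 mo → does not qualify.
Option C: score 638 ≥ 600; DTI 38.2% ≤ 50%; LTV 97% ≤ 110%; reserves 11.6 ≥ 9 mo → qualifies.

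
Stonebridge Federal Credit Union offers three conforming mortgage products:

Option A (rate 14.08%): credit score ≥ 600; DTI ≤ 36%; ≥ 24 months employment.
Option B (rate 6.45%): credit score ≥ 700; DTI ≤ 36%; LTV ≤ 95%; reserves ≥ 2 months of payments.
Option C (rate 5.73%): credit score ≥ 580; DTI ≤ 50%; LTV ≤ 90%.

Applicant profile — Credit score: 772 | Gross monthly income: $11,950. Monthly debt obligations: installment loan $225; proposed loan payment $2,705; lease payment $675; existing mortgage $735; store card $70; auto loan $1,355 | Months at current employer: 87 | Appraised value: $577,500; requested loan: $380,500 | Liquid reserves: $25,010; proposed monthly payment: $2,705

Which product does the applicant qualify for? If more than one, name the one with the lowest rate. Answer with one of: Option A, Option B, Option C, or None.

Option C

Total debts = (225 + 2,705 + 675 + 735 + 70 + 1,355) = 5,765; DTI = 5,765/11,950 = 48.2%.
LTV = 380,500/577,500 = 65.9%.
Reserves = 25,010/2,705 = 9.2 months.
Option A: score 772 ≥ 600; DTI 48.2% > 36%; employment 87 ≥ 24 mo → does not qualify.
Option B: score 772 ≥ 700; DTI 48.2% > 36%; LTV 65.9% ≤ 95%; reserves 9.2 ≥ 2 mo → does not qualify.
Option C: score 772 ≥ 580; DTI 48.2% ≤ 50%; LTV 65.9% ≤ 90% → qualifies.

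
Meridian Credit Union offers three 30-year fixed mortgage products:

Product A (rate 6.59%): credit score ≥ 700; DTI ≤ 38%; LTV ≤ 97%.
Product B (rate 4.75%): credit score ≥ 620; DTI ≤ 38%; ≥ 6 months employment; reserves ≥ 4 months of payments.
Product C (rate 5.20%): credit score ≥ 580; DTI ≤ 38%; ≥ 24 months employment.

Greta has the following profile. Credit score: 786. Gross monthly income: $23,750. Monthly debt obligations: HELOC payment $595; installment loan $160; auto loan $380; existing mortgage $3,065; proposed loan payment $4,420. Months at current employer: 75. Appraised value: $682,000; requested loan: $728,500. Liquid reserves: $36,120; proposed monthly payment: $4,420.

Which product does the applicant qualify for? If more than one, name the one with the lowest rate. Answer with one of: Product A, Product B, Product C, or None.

Product B

Total debts = (595 + 160 + 380 + 3,065 + 4,420) = 8,620; DTI = 8,620/23,750 = 36.3%.
LTV = 728,500/682,000 = 106.8%.
Reserves = 36,120/4,420 = 8.2 months.
Product A: score 786 ≥ 700; DTI 36.3% ≤ 38%; LTV 106.8% > 97% → does not qualify.
Product B: score 786 ≥ 620; DTI 36.3% ≤ 38%; employment 75 ≥ 6 mo; reserves 8.2 ≥ 4 mo → qualifies.
Product C: score 786 ≥ 580; DTI 36.3% ≤ 38%; employment 75 ≥ 24 mo → qualifies.
Qualifying: Product B, Product C. Lowest rate is 4.75% → Product B.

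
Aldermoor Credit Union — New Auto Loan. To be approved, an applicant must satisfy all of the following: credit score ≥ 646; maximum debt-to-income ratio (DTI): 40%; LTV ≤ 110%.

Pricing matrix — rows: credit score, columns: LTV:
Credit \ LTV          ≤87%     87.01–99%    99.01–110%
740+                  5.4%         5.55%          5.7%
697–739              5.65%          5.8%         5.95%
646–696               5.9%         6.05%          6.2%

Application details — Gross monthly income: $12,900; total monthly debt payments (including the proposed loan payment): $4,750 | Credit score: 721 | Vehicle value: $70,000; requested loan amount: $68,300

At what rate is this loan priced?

5.8%

Credit score 721 ≥ 646; DTI = 4,750/12,900 = 36.8% ≤ 40%
LTV: 68,300 ÷ 70,000 = 97.6%, within 110% cap
Score 721 is in the 697–739 band; LTV 97.6% is in the 87.01–99% band → 5.8%.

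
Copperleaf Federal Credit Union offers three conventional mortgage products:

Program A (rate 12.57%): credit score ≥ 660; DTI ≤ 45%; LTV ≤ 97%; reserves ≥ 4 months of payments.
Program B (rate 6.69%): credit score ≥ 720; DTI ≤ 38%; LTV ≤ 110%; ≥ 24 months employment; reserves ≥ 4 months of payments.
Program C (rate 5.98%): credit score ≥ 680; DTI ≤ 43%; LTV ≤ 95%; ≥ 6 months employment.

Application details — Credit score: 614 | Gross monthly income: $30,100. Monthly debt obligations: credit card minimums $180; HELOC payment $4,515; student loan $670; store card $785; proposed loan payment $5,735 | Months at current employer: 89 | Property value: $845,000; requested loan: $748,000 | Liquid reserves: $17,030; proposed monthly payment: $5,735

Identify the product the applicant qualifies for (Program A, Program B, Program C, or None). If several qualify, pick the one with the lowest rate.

Total debts = (180 + 4,515 + 670 + 785 + 5,735) = 11,885; DTI = 11,885/30,100 = 39.5%.
LTV = 748,000/845,000 = 88.5%.
Reserves = 17,030/5,735 = 3.0 months.
Program A: score 614 < 660; DTI 39.5% ≤ 45%; LTV 88.5% ≤ 97%; reserves 3.0 < 4 mo → does not qualify.
Program B: score 614 < 720; DTI 39.5% > 38%; LTV 88.5% ≤ 110%; employment 89 ≥ 24 mo; reserves 3.0 < 4 mo → does not qualify.
Program C: score 614 < 680; DTI 39.5% ≤ 43%; LTV 88.5% ≤ 95%; employment 89 ≥ 6 mo → does not qualify.

None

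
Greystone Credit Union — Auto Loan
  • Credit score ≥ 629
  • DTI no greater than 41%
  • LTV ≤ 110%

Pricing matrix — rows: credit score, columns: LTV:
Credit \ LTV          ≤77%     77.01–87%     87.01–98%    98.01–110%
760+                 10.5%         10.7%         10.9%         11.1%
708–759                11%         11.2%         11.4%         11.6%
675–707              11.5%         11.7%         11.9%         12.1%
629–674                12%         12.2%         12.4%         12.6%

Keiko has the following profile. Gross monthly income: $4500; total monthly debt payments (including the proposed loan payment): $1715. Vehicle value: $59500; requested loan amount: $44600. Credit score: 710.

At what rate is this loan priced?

11%

Credit score 710 ≥ 629; DTI = 1,715/4,500 = 38.1% ≤ 41%
LTV: 44,600 ÷ 59,500 = 75%, within 110% cap
Row: 710 falls in 708–759. Column: 75% falls in ≤77%. Rate = 11%.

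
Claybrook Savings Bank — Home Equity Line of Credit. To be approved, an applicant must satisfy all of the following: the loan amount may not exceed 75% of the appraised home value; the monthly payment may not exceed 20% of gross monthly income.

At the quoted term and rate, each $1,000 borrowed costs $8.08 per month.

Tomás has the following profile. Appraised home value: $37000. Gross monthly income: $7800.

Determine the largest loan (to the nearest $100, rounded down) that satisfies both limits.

$27,700

Payment cap: 20% × $7,800 = $1,560/month.
At $8.08 per $1,000, that supports 1,560/8.08 × 1,000 ≈ $193,069 → $193,000.
LTV cap: 75% × $37,000 = $27,750 → $27,700.
Binding constraint: loan-to-value.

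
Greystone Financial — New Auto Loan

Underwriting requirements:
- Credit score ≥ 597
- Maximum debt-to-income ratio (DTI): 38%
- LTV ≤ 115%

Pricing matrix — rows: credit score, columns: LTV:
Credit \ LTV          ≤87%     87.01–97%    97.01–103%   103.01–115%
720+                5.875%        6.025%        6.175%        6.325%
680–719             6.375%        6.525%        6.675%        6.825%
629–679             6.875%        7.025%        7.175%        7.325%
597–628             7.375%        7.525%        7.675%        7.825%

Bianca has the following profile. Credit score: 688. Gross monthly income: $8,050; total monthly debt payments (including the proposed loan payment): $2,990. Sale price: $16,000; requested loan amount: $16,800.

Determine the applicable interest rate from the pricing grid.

6.825%

Credit score 688 ≥ 597; Debt-to-income = 2,990/8,050 = 37.1% — meets 38% limit
LTV = 16,800/16,000 = 105% ≤ 115%
Row: 688 falls in 680–719. Column: 105% falls in 103.01–115%. Rate = 6.825%.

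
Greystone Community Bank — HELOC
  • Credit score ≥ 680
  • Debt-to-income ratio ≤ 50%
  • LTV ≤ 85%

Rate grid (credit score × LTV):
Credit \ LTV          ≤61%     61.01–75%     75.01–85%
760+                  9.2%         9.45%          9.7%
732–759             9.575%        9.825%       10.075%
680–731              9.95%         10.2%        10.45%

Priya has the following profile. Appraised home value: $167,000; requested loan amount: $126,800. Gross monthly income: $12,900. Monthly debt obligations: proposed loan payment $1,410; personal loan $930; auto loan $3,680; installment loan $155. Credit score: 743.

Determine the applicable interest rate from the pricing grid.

Credit score 743 ≥ 680; Total monthly debts = (1,410 + 930 + 3,680 + 155) = 6,175. Debt-to-income = 6,175/12,900 = 47.9% — meets 50% limit
Loan-to-value = 126,800/167,000 = 75.9% — pass (85% max)
Score 743 is in the 732–759 band; LTV 75.9% is in the 75.01–85% band → 10.075%.

10.075%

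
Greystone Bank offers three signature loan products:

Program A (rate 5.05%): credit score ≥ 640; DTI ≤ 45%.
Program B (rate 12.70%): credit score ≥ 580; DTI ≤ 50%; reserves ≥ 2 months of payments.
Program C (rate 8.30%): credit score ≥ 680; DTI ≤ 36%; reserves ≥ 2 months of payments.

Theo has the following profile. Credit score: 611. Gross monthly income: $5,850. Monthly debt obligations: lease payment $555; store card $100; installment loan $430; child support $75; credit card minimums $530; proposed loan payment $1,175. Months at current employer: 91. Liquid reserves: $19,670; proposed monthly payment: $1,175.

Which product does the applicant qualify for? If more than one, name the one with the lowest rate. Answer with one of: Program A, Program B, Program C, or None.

Program B

Total debts = (555 + 100 + 430 + 75 + 530 + 1,175) = 2,865; DTI = 2,865/5,850 = 49%.
Reserves = 19,670/1,175 = 16.7 months.
Program A: score 611 < 640; DTI 49% > 45% → does not qualify.
Program B: score 611 ≥ 580; DTI 49% ≤ 50%; reserves 16.7 ≥ 2 mo → qualifies.
Program C: score 611 < 680; DTI 49% > 36%; reserves 16.7 ≥ 2 mo → does not qualify.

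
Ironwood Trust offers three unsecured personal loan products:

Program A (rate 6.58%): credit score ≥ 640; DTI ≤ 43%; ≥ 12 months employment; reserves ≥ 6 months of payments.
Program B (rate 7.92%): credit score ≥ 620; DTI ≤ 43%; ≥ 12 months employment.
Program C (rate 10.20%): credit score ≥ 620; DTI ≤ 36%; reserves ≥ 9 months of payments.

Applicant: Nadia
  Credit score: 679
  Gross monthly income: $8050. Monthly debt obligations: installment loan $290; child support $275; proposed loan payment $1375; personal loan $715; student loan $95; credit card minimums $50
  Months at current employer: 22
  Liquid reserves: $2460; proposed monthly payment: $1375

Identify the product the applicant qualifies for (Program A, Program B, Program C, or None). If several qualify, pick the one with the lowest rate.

Program B

Total debts = (290 + 275 + 1,375 + 715 + 95 + 50) = 2,800; DTI = 2,800/8,050 = 34.8%.
Reserves = 2,460/1,375 = 1.8 months.
Program A: score 679 ≥ 640; DTI 34.8% ≤ 43%; employment 22 ≥ 12 mo; reserves 1.8 < 6 mo → does not qualify.
Program B: score 679 ≥ 620; DTI 34.8% ≤ 43%; employment 22 ≥ 12 mo → qualifies.
Program C: score 679 ≥ 620; DTI 34.8% ≤ 36%; reserves 1.8 < 9 mo → does not qualify.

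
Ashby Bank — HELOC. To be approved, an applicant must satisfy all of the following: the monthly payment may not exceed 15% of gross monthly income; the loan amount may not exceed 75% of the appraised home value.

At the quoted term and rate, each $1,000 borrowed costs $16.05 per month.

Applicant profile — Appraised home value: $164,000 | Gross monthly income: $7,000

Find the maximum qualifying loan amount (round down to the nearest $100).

$65,400

Payment cap: 15% × $7,000 = $1,050/month.
At $16.05 per $1,000, that supports 1,050/16.05 × 1,000 ≈ $65,420 → $65,400.
LTV cap: 75% × $164,000 = $123,000 → $123,000.
Binding constraint: payment-to-income.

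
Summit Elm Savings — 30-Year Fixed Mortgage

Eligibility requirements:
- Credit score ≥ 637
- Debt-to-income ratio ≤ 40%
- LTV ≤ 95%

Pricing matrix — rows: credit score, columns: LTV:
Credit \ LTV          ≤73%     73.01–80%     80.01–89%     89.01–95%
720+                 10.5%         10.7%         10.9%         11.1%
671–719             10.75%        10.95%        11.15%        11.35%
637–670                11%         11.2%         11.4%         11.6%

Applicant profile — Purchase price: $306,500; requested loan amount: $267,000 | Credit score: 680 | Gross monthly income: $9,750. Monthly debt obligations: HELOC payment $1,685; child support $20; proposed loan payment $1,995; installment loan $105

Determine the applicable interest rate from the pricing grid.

Credit score 680 ≥ 637; Total monthly debts = (1,685 + 20 + 1,995 + 105) = 3,805. DTI: 3,805 ÷ 9,750 = 39%, within the 40% cap
Loan-to-value = 267,000/306,500 = 87.1% — pass (95% max)
Row: 680 falls in 671–719. Column: 87.1% falls in 80.01–89%. Rate = 11.15%.

11.15%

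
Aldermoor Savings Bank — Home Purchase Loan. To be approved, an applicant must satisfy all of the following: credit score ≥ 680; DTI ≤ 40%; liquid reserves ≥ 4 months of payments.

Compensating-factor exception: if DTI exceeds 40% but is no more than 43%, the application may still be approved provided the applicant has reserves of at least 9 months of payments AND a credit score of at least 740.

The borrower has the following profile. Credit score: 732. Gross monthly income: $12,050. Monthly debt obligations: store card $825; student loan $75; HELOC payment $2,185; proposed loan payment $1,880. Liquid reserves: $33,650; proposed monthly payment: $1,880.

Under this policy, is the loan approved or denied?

Credit score 732 ≥ 680 (meets base)
Total debts = (825 + 75 + 2,185 + 1,880) = 4,965. DTI: 4,965 ÷ 12,050 = 41.2%, over the 40% base limit.
Liquid reserves cover 33,650/1,880 = 17.9 months — ≥ 4 required
41.2% falls in the override range (40%–43%), so the compensating-factor test applies.
Override check — reserves: 17.9 mo (ok); score: 732 (below 740).
Compensating-factor requirement not fully met.

Denied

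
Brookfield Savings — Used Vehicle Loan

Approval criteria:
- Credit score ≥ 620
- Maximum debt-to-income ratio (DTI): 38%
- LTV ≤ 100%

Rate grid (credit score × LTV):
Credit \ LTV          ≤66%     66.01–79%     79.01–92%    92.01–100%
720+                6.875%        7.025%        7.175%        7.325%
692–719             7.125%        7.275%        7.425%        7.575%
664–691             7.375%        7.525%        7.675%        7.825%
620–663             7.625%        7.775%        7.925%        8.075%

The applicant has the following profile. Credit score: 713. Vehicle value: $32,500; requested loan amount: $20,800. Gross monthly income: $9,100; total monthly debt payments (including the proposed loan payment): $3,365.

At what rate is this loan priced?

7.125%

Credit score 713 ≥ 620; Debt-to-income = 3,365/9,100 = 37% — meets 38% limit
Loan-to-value = 20,800/32,500 = 64% — pass (100% max)
Row: 713 falls in 692–719. Column: 64% falls in ≤66%. Rate = 7.125%.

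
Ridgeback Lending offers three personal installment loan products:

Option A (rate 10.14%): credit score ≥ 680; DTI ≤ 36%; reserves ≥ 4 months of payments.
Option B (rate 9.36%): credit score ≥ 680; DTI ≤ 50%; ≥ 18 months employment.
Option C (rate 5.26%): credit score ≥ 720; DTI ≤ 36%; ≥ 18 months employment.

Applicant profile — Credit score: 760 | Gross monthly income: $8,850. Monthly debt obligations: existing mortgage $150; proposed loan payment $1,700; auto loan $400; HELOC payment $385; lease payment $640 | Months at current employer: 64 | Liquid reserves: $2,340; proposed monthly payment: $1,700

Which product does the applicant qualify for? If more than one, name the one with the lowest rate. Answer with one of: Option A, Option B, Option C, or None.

Total debts = (150 + 1,700 + 400 + 385 + 640) = 3,275; DTI = 3,275/8,850 = 37%.
Reserves = 2,340/1,700 = 1.4 months.
Option A: score 760 ≥ 680; DTI 37% > 36%; reserves 1.4 < 4 mo → does not qualify.
Option B: score 760 ≥ 680; DTI 37% ≤ 50%; employment 64 ≥ 18 mo → qualifies.
Option C: score 760 ≥ 720; DTI 37% > 36%; employment 64 ≥ 18 mo → does not qualify.

Option B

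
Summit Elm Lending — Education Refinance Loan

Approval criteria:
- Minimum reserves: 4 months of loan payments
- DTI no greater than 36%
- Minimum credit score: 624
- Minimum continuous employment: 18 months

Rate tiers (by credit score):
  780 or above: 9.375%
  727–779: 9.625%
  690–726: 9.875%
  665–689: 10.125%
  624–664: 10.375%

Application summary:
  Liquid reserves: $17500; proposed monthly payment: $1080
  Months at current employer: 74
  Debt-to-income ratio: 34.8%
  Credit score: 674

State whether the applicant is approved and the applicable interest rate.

Approved at 10.125%

Credit score 674 ≥ 624 (meets minimum)
Reserves: 17,500 ÷ 1,080 = 16.2 months (meets 4-month minimum)
Employment 74 ≥ 18 months
DTI 34.8% is within the 36% limit
All requirements met. Score 674 falls in the 665–689 tier → 10.125%.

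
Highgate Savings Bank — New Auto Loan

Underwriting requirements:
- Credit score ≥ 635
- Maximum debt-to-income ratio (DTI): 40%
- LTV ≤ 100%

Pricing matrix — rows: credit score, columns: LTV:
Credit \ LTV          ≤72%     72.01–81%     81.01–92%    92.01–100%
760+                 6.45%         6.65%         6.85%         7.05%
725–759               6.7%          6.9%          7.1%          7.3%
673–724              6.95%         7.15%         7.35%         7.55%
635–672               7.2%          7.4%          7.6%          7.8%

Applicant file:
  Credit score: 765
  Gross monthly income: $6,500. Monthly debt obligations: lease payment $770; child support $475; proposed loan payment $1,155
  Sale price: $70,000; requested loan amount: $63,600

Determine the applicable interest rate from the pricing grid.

Credit score 765 ≥ 635; Total monthly debts = (770 + 475 + 1,155) = 2,400. DTI: 2,400 ÷ 6,500 = 36.9%, within the 40% cap
LTV = 63,600/70,000 = 90.9% ≤ 100%
Credit 765 → row 760+; LTV 90.9% → column 81.01–92%. Grid cell → 6.85%.

6.85%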